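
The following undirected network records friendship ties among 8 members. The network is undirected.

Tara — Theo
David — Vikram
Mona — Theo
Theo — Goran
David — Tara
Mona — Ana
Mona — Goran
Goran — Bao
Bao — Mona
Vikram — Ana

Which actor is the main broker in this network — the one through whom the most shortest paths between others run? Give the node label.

Mona

Unnormalized betweenness of each node: Ana:13/3, Bao:0, David:2, Goran:4/3, Mona:23/3, Tara:11/3, Theo:17/3, Vikram:7/3.
Mona has the largest value, 23/3, making it the main broker — the node through which the most shortest paths run.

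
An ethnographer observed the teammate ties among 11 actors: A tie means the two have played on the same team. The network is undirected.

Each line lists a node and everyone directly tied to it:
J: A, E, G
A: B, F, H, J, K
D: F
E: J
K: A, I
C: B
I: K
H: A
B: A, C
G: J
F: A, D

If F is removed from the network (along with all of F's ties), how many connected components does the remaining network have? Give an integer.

Without F, the remaining ties split the others into: {A, B, C, E, G, H, I, J, K}; {D}.
That's 2 separate components.

2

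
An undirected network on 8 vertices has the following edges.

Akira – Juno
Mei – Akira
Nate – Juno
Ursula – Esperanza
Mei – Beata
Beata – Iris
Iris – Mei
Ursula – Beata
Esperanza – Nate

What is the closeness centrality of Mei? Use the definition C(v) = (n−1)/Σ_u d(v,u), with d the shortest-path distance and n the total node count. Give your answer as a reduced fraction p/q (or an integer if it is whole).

Distances from Mei: Akira:1, Beata:1, Esperanza:3, Iris:1, Juno:2, Nate:3, Ursula:2. Sum = 13.
n = 8, so closeness = 7/13.

7/13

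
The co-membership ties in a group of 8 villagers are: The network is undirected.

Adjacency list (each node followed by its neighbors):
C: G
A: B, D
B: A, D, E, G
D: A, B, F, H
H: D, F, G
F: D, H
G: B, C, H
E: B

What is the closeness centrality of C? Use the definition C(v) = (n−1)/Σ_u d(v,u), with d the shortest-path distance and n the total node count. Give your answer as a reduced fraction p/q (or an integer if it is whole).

7/17

Distances from C: A:3, B:2, D:3, E:3, F:3, G:1, H:2. Sum = 17.
n = 8, so closeness = 7/17.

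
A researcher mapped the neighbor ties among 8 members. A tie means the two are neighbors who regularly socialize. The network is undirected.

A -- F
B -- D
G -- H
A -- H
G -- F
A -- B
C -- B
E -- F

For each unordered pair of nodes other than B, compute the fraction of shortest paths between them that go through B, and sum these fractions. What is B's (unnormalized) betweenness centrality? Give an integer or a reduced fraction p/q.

Pairs whose geodesics pass through B — C–H: 1; C–E: 1; C–F: 1; C–D: 1; C–G: 2/2; C–A: 1; H–D: 1; E–D: 1; F–D: 1; D–G: 2/2; D–A: 1.
All other pairs contribute 0.
Summing the contributions gives betweenness(B) = 11.

11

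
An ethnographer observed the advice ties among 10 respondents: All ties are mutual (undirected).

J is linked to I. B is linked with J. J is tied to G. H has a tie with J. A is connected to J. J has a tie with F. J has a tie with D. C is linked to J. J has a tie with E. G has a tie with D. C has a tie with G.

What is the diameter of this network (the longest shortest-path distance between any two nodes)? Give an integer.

Eccentricity of each node (its greatest distance to any other): A:2, B:2, C:2, D:2, E:2, F:2, G:2, H:2, I:2, J:1.
The maximum eccentricity is 2, realized for instance by the pair D–H via D – J – H. So the diameter is 2.

2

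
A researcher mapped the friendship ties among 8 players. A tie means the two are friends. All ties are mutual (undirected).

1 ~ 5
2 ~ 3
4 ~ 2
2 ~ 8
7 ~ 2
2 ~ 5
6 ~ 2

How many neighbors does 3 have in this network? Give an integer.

1

3 is directly tied to 2. That is 1 neighbor, so the degree of 3 is 1.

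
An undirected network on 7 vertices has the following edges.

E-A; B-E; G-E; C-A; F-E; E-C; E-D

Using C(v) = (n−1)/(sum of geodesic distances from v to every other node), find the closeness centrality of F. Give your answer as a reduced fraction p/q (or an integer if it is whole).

Distances from F: A:2, B:2, C:2, D:2, E:1, G:2. Sum = 11.
n = 7, so closeness = 6/11.

6/11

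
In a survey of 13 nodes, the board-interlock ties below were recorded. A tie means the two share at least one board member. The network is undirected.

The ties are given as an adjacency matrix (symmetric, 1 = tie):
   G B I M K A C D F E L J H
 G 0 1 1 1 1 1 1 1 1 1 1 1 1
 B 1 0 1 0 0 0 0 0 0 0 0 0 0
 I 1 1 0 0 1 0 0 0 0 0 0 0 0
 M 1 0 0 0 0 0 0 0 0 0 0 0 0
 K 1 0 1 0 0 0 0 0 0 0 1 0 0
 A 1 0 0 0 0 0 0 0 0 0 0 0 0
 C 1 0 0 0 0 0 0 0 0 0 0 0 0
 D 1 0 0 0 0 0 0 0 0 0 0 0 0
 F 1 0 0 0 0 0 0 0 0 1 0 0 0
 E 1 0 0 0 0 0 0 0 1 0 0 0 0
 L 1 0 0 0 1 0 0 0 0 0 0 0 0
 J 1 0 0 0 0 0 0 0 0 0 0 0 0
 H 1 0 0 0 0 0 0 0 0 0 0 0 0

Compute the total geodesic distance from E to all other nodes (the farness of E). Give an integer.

Distances from E: A:2, B:2, C:2, D:2, F:1, G:1, H:2, I:2, J:2, K:2, L:2, M:2.
Sum = 2 + 2 + 2 + 2 + 1 + 1 + 2 + 2 + 2 + 2 + 2 + 2 = 22.

22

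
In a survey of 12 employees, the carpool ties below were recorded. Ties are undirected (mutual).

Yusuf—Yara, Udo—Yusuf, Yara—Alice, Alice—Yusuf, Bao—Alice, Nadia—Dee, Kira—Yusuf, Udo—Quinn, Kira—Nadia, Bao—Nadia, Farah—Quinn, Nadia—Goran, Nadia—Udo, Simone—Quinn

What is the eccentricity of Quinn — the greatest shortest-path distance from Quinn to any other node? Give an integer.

3

Distances from Quinn: Alice:3, Bao:3, Dee:3, Farah:1, Goran:3, Kira:3, Nadia:2, Simone:1, Udo:1, Yara:3, Yusuf:2.
The largest is 3 (to Kira, Dee, Bao, Goran, Yara, and Alice), so the eccentricity of Quinn is 3.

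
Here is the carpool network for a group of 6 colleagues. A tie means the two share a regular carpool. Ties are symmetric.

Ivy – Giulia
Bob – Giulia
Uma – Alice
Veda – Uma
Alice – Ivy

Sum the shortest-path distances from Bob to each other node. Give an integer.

15

Distances from Bob: Alice:3, Giulia:1, Ivy:2, Uma:4, Veda:5.
Sum = 3 + 1 + 2 + 4 + 5 = 15.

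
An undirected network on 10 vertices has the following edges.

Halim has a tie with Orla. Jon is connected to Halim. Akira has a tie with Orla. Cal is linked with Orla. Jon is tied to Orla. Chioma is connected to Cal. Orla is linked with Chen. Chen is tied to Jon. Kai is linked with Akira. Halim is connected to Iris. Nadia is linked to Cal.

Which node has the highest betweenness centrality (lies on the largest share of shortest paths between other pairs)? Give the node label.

Unnormalized betweenness of each node: Akira:8, Cal:15, Chen:0, Chioma:0, Halim:8, Iris:0, Jon:1, Kai:0, Nadia:0, Orla:27.
Orla has the largest value, 27, making it the main broker — the node through which the most shortest paths run.

Orla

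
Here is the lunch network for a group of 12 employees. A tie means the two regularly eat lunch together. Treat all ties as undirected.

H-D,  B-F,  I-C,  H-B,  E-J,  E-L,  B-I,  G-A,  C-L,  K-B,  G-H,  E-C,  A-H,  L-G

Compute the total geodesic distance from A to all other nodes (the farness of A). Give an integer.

Distances from A: B:2, C:3, D:2, E:3, F:3, G:1, H:1, I:3, J:4, K:3, L:2.
Sum = 2 + 3 + 2 + 3 + 3 + 1 + 1 + 3 + 4 + 3 + 2 = 27.

27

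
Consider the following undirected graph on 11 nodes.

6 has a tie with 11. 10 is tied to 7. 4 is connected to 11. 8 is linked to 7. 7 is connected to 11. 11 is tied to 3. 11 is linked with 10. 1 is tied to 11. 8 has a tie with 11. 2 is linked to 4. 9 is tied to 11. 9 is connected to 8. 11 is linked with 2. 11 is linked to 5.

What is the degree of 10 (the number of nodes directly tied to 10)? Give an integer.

10 is directly tied to 7 and 11. That is 2 neighbors, so the degree of 10 is 2.

2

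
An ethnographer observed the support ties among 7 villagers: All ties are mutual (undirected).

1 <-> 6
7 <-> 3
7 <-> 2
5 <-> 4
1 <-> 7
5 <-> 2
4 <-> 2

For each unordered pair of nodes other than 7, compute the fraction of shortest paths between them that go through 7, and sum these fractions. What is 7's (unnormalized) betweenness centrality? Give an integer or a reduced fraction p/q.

Pairs whose geodesics pass through 7 — 2–6: 1; 2–1: 1; 2–3: 1; 6–5: 1; 6–4: 1; 6–3: 1; 5–1: 1; 5–3: 1; 1–4: 1; 1–3: 1; 4–3: 1.
All other pairs contribute 0.
Summing the contributions gives betweenness(7) = 11.

11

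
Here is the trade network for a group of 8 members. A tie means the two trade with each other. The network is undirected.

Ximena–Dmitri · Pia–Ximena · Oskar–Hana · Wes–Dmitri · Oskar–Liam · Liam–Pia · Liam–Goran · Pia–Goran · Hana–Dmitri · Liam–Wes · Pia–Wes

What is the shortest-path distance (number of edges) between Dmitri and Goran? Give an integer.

One shortest route is Dmitri – Ximena – Pia – Goran, which uses 3 edges, and at distance 2 from Dmitri we only reach {Liam, Oskar, Pia}, which does not include Goran. So d(Dmitri,Goran) = 3.

3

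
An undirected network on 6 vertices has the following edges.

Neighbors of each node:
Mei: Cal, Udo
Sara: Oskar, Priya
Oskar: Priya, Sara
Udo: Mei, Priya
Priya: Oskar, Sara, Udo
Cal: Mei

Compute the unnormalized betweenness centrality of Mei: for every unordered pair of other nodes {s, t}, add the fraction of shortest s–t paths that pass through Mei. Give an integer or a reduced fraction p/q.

4

Pairs whose geodesics pass through Mei — Sara–Cal: 1; Oskar–Cal: 1; Priya–Cal: 1; Cal–Udo: 1.
All other pairs contribute 0.
Summing the contributions gives betweenness(Mei) = 4.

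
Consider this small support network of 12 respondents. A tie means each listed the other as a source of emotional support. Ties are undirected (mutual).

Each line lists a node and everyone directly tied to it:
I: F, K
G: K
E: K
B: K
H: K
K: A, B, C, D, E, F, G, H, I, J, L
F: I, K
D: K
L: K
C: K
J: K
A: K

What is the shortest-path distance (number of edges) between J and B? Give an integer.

2

One shortest route is J – K – B, which uses 2 edges, and J and B are not directly tied, so nothing shorter exists. So d(J,B) = 2.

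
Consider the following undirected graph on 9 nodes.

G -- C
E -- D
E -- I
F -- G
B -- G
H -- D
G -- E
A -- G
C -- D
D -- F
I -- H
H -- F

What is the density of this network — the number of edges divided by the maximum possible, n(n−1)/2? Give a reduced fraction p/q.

1/3

There are 12 edges and 9 nodes, so the maximum possible is C(9,2) = 36.
Density = 12/36 = 1/3.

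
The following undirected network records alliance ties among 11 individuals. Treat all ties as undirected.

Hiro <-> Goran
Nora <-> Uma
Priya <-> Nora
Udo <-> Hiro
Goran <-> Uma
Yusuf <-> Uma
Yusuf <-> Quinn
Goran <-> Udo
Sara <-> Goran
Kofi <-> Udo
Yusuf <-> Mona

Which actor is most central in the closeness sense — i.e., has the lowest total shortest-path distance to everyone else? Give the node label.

Uma

Farness (sum of distances to all others) for each node — Goran:19, Hiro:26, Kofi:34, Mona:32, Nora:25, Priya:34, Quinn:32, Sara:28, Udo:25, Uma:18, Yusuf:23.
The smallest farness is 18, for Uma, so Uma has the highest closeness.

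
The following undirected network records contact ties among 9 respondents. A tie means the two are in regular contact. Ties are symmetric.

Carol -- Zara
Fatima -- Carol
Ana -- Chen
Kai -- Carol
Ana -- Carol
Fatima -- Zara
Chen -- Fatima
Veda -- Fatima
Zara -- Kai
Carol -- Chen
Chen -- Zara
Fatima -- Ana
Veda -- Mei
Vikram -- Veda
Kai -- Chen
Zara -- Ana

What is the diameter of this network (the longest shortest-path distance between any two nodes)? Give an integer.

4

Eccentricity of each node (its greatest distance to any other): Ana:3, Carol:3, Chen:3, Fatima:2, Kai:4, Mei:4, Veda:3, Vikram:4, Zara:3.
The maximum eccentricity is 4, realized for instance by the pair Kai–Mei via Kai – Carol – Fatima – Veda – Mei. So the diameter is 4.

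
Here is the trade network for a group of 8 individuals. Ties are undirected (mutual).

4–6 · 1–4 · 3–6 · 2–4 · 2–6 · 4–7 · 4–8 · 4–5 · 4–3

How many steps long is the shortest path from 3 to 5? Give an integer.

2

One shortest route is 3 – 4 – 5, which uses 2 edges, and 3 and 5 are not directly tied, so nothing shorter exists. So d(3,5) = 2.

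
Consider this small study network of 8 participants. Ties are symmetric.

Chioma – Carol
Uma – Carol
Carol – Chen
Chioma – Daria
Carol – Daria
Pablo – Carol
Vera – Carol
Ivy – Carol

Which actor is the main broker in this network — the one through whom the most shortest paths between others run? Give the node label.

Unnormalized betweenness of each node: Carol:20, Chen:0, Chioma:0, Daria:0, Ivy:0, Pablo:0, Uma:0, Vera:0.
Carol has the largest value, 20, making it the main broker — the node through which the most shortest paths run.

Carol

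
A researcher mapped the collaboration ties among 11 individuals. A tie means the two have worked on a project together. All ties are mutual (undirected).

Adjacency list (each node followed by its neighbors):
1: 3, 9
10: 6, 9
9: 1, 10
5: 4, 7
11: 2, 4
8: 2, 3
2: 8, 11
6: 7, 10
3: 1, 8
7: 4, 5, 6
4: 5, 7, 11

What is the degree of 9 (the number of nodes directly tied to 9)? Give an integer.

2

9 is directly tied to 1 and 10. That is 2 neighbors, so the degree of 9 is 2.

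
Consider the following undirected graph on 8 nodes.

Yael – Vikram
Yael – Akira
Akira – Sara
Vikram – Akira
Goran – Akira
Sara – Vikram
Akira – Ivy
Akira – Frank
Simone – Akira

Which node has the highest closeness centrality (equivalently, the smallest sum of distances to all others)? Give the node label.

Akira

Farness (sum of distances to all others) for each node — Akira:7, Frank:13, Goran:13, Ivy:13, Sara:12, Simone:13, Vikram:11, Yael:12.
The smallest farness is 7, for Akira, so Akira has the highest closeness.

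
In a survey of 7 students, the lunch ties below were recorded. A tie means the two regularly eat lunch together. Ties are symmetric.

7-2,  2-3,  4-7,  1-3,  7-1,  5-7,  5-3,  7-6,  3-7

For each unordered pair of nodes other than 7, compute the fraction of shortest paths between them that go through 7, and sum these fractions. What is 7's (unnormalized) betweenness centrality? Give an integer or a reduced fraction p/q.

Pairs whose geodesics pass through 7 — 3–6: 1; 3–4: 1; 1–6: 1; 1–4: 1; 1–2: 1/2; 1–5: 1/2; 6–4: 1; 6–2: 1; 6–5: 1; 4–2: 1; 4–5: 1; 2–5: 1/2.
All other pairs contribute 0.
Summing the contributions gives betweenness(7) = 21/2.

21/2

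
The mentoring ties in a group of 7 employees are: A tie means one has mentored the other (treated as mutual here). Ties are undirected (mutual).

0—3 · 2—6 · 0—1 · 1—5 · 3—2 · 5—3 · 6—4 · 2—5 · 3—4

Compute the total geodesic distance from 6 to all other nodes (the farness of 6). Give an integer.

Distances from 6: 0:3, 1:3, 2:1, 3:2, 4:1, 5:2.
Sum = 3 + 3 + 1 + 2 + 1 + 2 = 12.

12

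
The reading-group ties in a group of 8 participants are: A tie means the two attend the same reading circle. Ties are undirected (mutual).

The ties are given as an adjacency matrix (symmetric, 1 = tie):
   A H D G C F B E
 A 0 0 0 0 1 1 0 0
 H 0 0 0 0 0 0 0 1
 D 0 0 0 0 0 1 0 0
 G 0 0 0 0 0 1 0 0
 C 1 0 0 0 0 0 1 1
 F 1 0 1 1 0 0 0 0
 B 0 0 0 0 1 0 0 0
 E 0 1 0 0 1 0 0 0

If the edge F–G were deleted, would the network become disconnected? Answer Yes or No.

Without the F–G edge there is no alternate route between F and G, so the network disconnects. It is a bridge.

Yes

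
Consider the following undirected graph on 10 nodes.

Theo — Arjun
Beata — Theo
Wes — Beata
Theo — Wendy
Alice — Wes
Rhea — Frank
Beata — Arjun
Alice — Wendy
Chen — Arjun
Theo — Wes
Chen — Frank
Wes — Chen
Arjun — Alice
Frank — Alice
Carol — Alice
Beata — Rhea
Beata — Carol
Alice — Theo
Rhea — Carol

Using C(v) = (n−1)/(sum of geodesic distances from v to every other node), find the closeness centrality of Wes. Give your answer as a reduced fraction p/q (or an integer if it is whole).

9/14

Distances from Wes: Alice:1, Arjun:2, Beata:1, Carol:2, Chen:1, Frank:2, Rhea:2, Theo:1, Wendy:2. Sum = 14.
n = 10, so closeness = 9/14.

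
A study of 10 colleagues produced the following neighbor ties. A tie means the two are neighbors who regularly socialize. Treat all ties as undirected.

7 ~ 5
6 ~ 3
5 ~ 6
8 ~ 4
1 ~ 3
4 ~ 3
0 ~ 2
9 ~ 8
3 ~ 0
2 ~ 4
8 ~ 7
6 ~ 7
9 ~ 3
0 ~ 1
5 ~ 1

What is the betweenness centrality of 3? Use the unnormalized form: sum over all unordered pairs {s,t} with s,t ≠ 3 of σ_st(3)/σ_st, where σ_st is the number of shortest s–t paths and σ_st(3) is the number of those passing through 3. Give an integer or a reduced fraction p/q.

37/3

Pairs whose geodesics pass through 3 — 9–4: 1/2; 9–2: 2/3; 9–0: 1; 9–1: 1; 9–5: 2/3; 9–6: 1; 8–0: 2/3; 8–1: 2/3; 4–0: 1/2; 4–1: 1; 4–5: 2/3; 4–6: 1; 2–6: 2/2; 0–7: 1/2 … (+2 more pairs).
All other pairs contribute 0.
Summing the contributions gives betweenness(3) = 37/3.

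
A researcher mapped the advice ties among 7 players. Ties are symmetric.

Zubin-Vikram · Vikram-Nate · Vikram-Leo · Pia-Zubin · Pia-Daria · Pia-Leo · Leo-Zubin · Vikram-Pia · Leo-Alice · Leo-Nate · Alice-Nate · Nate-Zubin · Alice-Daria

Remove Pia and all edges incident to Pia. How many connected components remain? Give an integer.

1

Pia's neighbors (Daria, Leo, Vikram, and Zubin) remain reachable from one another through other ties, so the rest of the network stays in one piece.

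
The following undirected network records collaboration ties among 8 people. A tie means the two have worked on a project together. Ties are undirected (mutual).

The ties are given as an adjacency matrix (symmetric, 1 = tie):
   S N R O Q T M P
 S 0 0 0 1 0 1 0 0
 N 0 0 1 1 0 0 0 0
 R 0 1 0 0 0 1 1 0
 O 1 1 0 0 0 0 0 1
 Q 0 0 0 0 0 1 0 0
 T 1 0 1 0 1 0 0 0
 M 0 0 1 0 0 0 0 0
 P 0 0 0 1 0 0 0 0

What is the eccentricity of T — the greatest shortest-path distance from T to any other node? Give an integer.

3

Distances from T: M:2, N:2, O:2, P:3, Q:1, R:1, S:1.
The largest is 3 (to P), so the eccentricity of T is 3.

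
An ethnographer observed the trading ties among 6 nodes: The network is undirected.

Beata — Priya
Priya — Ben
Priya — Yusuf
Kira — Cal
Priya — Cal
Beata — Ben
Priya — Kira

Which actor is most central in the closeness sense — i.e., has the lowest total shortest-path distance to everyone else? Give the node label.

Farness (sum of distances to all others) for each node — Beata:8, Ben:8, Cal:8, Kira:8, Priya:5, Yusuf:9.
The smallest farness is 5, for Priya, so Priya has the highest closeness.

Priya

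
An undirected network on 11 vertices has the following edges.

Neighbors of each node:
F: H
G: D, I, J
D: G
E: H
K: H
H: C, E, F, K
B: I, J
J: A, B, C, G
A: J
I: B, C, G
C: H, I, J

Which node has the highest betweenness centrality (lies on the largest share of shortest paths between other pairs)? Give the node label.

Unnormalized betweenness of each node: A:0, B:2/3, C:74/3, D:0, E:0, F:0, G:29/3, H:24, I:17/2, J:35/2, K:0.
C has the largest value, 74/3, making it the main broker — the node through which the most shortest paths run.

C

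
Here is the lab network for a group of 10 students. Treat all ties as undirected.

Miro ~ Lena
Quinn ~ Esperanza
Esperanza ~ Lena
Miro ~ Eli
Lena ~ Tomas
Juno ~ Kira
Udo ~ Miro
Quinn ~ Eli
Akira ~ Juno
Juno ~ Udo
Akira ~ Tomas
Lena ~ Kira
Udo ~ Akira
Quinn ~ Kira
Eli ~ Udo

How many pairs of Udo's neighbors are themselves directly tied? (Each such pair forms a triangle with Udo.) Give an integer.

2

Udo's neighbors: Akira, Eli, Juno, and Miro.
Neighbor pairs that are themselves tied: Udo–Akira–Juno; Udo–Eli–Miro. Each forms one triangle with Udo, for 2 in total.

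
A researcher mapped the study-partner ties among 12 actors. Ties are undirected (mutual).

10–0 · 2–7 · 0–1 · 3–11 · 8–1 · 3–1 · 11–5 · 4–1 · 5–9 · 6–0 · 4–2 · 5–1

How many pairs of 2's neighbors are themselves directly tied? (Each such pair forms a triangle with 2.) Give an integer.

0

2's neighbors are 4 and 7, but none of them are tied to each other, so no triangle contains 2.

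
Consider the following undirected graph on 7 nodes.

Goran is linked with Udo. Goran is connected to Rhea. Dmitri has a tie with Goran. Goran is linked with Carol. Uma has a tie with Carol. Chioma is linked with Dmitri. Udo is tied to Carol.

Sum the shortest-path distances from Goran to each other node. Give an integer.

Distances from Goran: Carol:1, Chioma:2, Dmitri:1, Rhea:1, Udo:1, Uma:2.
Sum = 1 + 2 + 1 + 1 + 1 + 2 = 8.

8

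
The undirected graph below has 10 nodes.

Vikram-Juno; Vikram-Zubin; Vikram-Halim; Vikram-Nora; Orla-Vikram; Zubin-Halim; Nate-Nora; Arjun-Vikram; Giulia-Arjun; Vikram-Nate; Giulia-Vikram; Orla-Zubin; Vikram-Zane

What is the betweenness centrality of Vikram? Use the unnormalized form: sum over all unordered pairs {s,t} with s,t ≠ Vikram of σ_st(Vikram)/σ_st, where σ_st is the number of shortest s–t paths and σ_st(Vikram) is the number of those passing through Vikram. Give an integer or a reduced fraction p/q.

Pairs whose geodesics pass through Vikram — Giulia–Zane: 1; Giulia–Orla: 1; Giulia–Zubin: 1; Giulia–Juno: 1; Giulia–Nate: 1; Giulia–Nora: 1; Giulia–Halim: 1; Zane–Orla: 1; Zane–Zubin: 1; Zane–Juno: 1; Zane–Arjun: 1; Zane–Nate: 1; Zane–Nora: 1; Zane–Halim: 1 … (+18 more pairs).
All other pairs contribute 0.
Summing the contributions gives betweenness(Vikram) = 63/2.

63/2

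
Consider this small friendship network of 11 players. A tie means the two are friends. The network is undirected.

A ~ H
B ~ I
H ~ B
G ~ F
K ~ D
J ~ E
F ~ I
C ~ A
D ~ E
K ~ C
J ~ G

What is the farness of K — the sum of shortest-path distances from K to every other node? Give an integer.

Distances from K: A:2, B:4, C:1, D:1, E:2, F:5, G:4, H:3, I:5, J:3.
Sum = 2 + 4 + 1 + 1 + 2 + 5 + 4 + 3 + 5 + 3 = 30.

30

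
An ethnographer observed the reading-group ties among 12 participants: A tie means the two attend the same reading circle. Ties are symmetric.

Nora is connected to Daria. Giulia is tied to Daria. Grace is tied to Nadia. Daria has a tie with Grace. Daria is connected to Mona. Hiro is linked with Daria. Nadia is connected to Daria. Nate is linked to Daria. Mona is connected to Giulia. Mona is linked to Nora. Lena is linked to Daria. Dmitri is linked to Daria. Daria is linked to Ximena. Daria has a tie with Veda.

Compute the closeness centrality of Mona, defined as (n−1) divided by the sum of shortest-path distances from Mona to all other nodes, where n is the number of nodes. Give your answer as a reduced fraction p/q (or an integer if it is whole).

Distances from Mona: Daria:1, Dmitri:2, Giulia:1, Grace:2, Hiro:2, Lena:2, Nadia:2, Nate:2, Nora:1, Veda:2, Ximena:2. Sum = 19.
n = 12, so closeness = 11/19.

11/19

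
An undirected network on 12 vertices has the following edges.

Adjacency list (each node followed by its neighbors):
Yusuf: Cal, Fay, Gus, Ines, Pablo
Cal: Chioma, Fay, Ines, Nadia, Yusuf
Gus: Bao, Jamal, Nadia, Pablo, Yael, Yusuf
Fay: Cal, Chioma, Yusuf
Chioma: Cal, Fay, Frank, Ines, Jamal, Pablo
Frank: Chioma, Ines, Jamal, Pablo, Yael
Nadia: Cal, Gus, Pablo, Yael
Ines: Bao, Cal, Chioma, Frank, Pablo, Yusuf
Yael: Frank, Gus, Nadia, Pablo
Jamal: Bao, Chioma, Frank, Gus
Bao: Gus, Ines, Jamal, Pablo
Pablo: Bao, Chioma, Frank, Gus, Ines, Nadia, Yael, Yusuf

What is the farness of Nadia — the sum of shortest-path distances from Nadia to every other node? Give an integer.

Distances from Nadia: Bao:2, Cal:1, Chioma:2, Fay:2, Frank:2, Gus:1, Ines:2, Jamal:2, Pablo:1, Yael:1, Yusuf:2.
Sum = 2 + 1 + 2 + 2 + 2 + 1 + 2 + 2 + 1 + 1 + 2 = 18.

18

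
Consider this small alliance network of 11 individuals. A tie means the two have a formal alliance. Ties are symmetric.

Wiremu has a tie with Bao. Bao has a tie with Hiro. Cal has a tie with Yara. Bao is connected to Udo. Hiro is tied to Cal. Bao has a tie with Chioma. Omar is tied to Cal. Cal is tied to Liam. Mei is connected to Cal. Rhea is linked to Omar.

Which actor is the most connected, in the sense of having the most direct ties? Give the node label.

Degrees — Bao:4, Cal:5, Chioma:1, Hiro:2, Liam:1, Mei:1, Omar:2, Rhea:1, Udo:1, Wiremu:1, Yara:1.
The maximum is 5, attained only by Cal.

Cal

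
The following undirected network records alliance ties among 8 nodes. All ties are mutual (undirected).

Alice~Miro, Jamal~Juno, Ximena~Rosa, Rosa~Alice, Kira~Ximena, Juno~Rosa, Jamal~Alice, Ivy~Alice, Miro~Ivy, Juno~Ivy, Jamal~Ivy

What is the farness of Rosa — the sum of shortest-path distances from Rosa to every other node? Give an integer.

Distances from Rosa: Alice:1, Ivy:2, Jamal:2, Juno:1, Kira:2, Miro:2, Ximena:1.
Sum = 1 + 2 + 2 + 1 + 2 + 2 + 1 = 11.

11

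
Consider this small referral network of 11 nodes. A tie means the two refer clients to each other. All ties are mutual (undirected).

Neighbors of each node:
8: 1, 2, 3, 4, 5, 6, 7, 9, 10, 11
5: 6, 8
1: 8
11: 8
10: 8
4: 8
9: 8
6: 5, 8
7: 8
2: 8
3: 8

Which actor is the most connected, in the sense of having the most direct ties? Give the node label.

8

Degrees — 1:1, 2:1, 3:1, 4:1, 5:2, 6:2, 7:1, 8:10, 9:1, 10:1, 11:1.
The maximum is 10, attained only by 8.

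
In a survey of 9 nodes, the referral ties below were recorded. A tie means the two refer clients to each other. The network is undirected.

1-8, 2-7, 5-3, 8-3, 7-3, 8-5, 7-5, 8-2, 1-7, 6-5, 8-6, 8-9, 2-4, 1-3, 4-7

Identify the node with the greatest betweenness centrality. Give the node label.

8

Unnormalized betweenness of each node: 1:1/2, 2:3, 3:5/6, 4:0, 5:5/2, 6:0, 7:16/3, 8:71/6, 9:0.
8 has the largest value, 71/6, making it the main broker — the node through which the most shortest paths run.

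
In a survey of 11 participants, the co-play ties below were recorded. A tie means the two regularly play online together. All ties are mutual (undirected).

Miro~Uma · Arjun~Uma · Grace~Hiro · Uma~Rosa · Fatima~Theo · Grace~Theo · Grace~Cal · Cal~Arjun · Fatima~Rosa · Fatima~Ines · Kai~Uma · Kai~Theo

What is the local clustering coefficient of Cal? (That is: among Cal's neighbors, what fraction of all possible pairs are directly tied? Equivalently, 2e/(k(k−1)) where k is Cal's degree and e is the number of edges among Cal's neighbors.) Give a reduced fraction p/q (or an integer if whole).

Cal's neighbors: Arjun and Grace (k = 2).
Possible neighbor pairs: C(2,2) = 1. Edges among them: none → e = 0.
Clustering(Cal) = 0/1.

0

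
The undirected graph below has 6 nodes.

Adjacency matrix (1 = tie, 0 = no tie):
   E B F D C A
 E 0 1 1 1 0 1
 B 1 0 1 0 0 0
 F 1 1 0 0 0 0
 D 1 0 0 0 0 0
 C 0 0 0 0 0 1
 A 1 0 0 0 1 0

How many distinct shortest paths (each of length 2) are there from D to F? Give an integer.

The shortest distance is 2, and the only length-2 path is D–E–F. So there is exactly 1 shortest path.

1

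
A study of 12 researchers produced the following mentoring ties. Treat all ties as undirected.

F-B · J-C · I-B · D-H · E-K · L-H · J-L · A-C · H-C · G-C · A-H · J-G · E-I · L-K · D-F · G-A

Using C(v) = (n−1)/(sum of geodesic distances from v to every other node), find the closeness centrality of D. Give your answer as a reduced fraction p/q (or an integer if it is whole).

11/26

Distances from D: A:2, B:2, C:2, E:4, F:1, G:3, H:1, I:3, J:3, K:3, L:2. Sum = 26.
n = 12, so closeness = 11/26.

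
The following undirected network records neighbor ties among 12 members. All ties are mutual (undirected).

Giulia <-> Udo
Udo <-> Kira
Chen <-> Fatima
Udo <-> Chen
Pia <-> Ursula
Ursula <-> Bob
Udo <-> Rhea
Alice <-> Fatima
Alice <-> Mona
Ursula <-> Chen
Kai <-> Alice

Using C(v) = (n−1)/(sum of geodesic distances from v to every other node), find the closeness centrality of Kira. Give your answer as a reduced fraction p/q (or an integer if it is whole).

Distances from Kira: Alice:4, Bob:4, Chen:2, Fatima:3, Giulia:2, Kai:5, Mona:5, Pia:4, Rhea:2, Udo:1, Ursula:3. Sum = 35.
n = 12, so closeness = 11/35.

11/35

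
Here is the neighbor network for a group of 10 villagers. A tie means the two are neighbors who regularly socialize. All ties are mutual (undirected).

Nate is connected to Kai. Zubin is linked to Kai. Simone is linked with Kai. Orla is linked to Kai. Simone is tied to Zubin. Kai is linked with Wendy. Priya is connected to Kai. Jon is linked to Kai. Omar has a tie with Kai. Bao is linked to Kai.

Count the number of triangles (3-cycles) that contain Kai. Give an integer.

Kai's neighbors: Bao, Jon, Nate, Omar, Orla, Priya, Simone, Wendy, and Zubin.
Neighbor pairs that are themselves tied: Kai–Simone–Zubin. Each forms one triangle with Kai, for 1 in total.

1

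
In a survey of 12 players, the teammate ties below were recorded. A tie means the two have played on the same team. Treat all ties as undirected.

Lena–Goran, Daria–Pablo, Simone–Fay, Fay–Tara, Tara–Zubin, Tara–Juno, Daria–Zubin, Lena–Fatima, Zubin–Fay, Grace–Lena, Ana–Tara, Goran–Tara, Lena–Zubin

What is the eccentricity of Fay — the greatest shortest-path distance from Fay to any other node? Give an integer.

3

Distances from Fay: Ana:2, Daria:2, Fatima:3, Goran:2, Grace:3, Juno:2, Lena:2, Pablo:3, Simone:1, Tara:1, Zubin:1.
The largest is 3 (to Fatima, Grace, and Pablo), so the eccentricity of Fay is 3.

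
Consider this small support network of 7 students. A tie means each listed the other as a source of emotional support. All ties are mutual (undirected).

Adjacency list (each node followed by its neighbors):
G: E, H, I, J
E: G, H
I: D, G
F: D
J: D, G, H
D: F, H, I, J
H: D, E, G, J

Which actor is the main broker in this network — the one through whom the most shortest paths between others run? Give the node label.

D

Unnormalized betweenness of each node: D:6, E:0, F:0, G:5/2, H:19/6, I:2/3, J:2/3.
D has the largest value, 6, making it the main broker — the node through which the most shortest paths run.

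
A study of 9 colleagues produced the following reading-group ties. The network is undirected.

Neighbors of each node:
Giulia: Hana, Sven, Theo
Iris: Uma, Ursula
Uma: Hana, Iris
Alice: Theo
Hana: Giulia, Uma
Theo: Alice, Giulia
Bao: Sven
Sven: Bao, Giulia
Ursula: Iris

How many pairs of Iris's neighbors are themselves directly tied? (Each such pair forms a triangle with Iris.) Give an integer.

0

Iris's neighbors are Uma and Ursula, but none of them are tied to each other, so no triangle contains Iris.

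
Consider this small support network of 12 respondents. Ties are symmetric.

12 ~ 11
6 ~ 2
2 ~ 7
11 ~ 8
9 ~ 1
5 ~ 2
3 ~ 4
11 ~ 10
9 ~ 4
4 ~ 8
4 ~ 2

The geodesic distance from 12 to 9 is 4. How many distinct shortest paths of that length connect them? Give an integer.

1

The shortest distance is 4, and the only length-4 path is 12–11–8–4–9. So there is exactly 1 shortest path.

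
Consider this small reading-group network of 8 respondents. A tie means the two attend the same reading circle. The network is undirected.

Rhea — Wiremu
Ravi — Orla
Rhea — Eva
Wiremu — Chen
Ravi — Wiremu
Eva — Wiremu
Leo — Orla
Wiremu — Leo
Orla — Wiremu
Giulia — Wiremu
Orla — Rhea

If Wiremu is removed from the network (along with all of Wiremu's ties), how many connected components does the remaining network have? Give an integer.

3

Without Wiremu, the remaining ties split the others into: {Chen}; {Eva, Leo, Orla, Ravi, Rhea}; {Giulia}.
That's 3 separate components.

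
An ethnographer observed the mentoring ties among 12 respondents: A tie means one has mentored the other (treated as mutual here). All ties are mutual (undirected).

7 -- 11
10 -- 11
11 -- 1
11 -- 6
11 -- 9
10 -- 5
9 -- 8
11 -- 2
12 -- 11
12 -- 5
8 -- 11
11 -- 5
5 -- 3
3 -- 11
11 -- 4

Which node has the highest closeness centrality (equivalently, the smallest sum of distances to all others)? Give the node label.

Farness (sum of distances to all others) for each node — 1:21, 2:21, 3:20, 4:21, 5:18, 6:21, 7:21, 8:20, 9:20, 10:20, 11:11, 12:20.
The smallest farness is 11, for 11, so 11 has the highest closeness.

11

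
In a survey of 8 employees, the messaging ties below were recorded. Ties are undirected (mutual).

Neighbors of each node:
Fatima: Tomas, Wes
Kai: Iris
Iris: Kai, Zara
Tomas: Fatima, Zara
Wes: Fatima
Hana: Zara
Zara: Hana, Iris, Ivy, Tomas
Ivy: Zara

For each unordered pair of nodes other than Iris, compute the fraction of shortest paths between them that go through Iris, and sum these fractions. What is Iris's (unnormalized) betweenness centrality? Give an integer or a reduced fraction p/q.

Pairs whose geodesics pass through Iris — Hana–Kai: 1; Wes–Kai: 1; Fatima–Kai: 1; Tomas–Kai: 1; Ivy–Kai: 1; Zara–Kai: 1.
All other pairs contribute 0.
Summing the contributions gives betweenness(Iris) = 6.

6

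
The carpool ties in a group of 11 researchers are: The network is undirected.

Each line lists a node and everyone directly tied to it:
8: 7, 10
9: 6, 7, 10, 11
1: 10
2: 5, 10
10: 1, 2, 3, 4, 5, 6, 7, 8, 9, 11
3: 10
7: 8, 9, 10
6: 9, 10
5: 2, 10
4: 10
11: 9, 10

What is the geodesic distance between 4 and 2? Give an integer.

2

One shortest route is 4 – 10 – 2, which uses 2 edges, and 4 and 2 are not directly tied, so nothing shorter exists. So d(4,2) = 2.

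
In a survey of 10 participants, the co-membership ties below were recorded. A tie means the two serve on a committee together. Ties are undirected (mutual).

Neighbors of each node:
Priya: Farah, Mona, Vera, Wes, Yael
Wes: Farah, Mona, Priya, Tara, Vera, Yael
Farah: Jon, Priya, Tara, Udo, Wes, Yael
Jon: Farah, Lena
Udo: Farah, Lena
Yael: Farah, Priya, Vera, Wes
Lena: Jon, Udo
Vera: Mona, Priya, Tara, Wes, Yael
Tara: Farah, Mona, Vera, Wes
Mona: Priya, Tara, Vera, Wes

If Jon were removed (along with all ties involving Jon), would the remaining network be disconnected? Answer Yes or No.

Even without Jon, every remaining node can still reach every other (the residual graph is connected), so Jon is not a cut vertex.

No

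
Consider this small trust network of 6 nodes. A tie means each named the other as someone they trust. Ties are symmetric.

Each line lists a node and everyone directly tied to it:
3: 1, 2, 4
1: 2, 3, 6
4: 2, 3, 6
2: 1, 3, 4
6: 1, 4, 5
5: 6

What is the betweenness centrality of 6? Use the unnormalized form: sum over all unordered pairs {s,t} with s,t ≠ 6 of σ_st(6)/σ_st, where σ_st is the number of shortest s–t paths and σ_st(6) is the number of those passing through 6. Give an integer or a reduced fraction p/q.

Pairs whose geodesics pass through 6 — 4–1: 1/3; 4–5: 1; 2–5: 2/2; 3–5: 2/2; 1–5: 1.
All other pairs contribute 0.
Summing the contributions gives betweenness(6) = 13/3.

13/3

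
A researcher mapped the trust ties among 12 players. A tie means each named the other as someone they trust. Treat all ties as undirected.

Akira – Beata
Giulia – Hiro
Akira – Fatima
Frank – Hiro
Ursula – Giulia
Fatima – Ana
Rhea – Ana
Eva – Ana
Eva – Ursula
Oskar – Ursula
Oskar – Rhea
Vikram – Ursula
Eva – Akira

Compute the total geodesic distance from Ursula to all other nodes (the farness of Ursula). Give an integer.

Distances from Ursula: Akira:2, Ana:2, Beata:3, Eva:1, Fatima:3, Frank:3, Giulia:1, Hiro:2, Oskar:1, Rhea:2, Vikram:1.
Sum = 2 + 2 + 3 + 1 + 3 + 3 + 1 + 2 + 1 + 2 + 1 = 21.

21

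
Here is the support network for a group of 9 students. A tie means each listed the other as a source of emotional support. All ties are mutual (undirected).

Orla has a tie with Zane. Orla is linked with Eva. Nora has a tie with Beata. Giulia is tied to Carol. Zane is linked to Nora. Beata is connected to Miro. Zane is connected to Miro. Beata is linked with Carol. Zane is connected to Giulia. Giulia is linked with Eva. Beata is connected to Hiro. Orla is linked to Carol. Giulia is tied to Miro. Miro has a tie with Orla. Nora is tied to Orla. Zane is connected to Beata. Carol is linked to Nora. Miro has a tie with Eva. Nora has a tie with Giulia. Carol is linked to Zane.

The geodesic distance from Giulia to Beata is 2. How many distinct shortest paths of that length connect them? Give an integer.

The shortest distance is 2. The length-2 paths are: Giulia–Carol–Beata; Giulia–Nora–Beata; Giulia–Zane–Beata; Giulia–Miro–Beata.
That gives 4 distinct shortest paths.

4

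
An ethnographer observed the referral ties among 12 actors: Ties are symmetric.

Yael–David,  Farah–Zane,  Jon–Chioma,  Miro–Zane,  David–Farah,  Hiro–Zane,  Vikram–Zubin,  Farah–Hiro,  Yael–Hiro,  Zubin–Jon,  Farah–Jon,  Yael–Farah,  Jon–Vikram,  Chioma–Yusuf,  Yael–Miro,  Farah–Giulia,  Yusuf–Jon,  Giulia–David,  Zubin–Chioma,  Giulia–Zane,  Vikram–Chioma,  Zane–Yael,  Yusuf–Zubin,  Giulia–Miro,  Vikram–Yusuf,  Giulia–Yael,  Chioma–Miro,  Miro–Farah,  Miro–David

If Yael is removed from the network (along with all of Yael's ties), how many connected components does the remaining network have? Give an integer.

Yael's neighbors (David, Farah, Giulia, Hiro, Miro, and Zane) remain reachable from one another through other ties, so the rest of the network stays in one piece.

1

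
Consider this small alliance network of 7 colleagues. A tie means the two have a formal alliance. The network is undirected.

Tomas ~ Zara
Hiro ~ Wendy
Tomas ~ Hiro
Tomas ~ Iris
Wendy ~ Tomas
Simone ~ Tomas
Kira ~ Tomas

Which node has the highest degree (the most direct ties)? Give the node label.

Degrees — Hiro:2, Iris:1, Kira:1, Simone:1, Tomas:6, Wendy:2, Zara:1.
The maximum is 6, attained only by Tomas.

Tomas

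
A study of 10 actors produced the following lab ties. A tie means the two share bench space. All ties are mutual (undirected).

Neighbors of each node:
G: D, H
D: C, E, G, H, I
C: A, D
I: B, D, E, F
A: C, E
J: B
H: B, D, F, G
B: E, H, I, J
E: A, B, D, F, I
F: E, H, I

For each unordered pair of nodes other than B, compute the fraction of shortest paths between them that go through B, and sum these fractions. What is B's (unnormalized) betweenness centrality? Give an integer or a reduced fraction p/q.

107/12

Pairs whose geodesics pass through B — H–E: 1/3; H–I: 1/3; H–A: 1/4; H–J: 1; E–J: 1; I–J: 1; C–J: 4/4; D–J: 3/3; A–J: 1; J–G: 1; J–F: 3/3.
All other pairs contribute 0.
Summing the contributions gives betweenness(B) = 107/12.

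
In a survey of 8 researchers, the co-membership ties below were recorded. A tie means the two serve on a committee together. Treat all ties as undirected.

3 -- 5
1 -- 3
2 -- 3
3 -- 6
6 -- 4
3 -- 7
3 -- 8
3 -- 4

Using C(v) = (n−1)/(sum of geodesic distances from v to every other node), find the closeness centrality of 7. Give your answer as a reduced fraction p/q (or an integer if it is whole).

Distances from 7: 1:2, 2:2, 3:1, 4:2, 5:2, 6:2, 8:2. Sum = 13.
n = 8, so closeness = 7/13.

7/13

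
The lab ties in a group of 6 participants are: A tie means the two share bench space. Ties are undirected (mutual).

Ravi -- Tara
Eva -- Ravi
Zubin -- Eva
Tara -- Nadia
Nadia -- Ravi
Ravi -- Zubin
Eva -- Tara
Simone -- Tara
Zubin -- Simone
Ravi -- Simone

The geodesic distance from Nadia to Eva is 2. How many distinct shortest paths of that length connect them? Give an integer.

2

The shortest distance is 2. The length-2 paths are: Nadia–Ravi–Eva; Nadia–Tara–Eva.
That gives 2 distinct shortest paths.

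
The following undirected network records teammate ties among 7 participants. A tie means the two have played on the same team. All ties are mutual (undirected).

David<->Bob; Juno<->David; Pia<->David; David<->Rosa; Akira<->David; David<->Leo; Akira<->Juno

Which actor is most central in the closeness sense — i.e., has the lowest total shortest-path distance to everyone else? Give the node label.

Farness (sum of distances to all others) for each node — Akira:10, Bob:11, David:6, Juno:10, Leo:11, Pia:11, Rosa:11.
The smallest farness is 6, for David, so David has the highest closeness.

David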